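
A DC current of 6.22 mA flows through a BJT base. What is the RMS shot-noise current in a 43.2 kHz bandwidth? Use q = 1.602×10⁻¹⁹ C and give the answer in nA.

9.28 nA

I_n = √(2qI·B)
2qI·B = 2 × 1.602×10⁻¹⁹ × 6.22×10⁻³ × 4.32×10⁴ = 8.61×10⁻¹⁷ A²
I_n = √(8.61×10⁻¹⁷) = 9.28×10⁻⁹ A = 9.28 nA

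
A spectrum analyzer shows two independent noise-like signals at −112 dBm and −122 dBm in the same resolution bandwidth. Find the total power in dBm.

−111.6 dBm

Convert to linear, add, convert back:
P₁ = 6.31×10⁻¹⁵ W, P₂ = 6.31×10⁻¹⁶ W
P_tot = 6.94×10⁻¹⁵ W → 10 log₁₀(P_tot / 10⁻³) = −111.6 dBm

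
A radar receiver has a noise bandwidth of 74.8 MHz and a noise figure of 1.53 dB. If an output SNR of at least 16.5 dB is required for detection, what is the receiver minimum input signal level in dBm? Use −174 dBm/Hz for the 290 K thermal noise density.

Sensitivity = −174 + 10 log₁₀(B) + NF + SNR_min
= −174 + 78.74 + 1.53 + 16.5
= −77.23 dBm → −77.2 dBm

−77.2 dBm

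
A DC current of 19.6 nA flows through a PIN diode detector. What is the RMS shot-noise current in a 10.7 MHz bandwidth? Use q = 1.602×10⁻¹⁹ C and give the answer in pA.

I_n = √(2qI·B)
2qI·B = 2 × 1.602×10⁻¹⁹ × 1.96×10⁻⁸ × 1.07×10⁷ = 6.72×10⁻²⁰ A²
I_n = √(6.72×10⁻²⁰) = 2.59×10⁻¹⁰ A = 259 pA

259 pA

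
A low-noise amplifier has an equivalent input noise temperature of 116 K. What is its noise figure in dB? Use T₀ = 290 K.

F = 1 + T_e/T₀ = 1 + 116/290 = 1.4
NF = 10 log₁₀(1.4) = 1.46 dB

1.46 dB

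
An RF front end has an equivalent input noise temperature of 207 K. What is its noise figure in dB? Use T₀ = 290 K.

2.34 dB

F = 1 + T_e/T₀ = 1 + 207/290 = 1.71379
NF = 10 log₁₀(1.71379) = 2.34 dB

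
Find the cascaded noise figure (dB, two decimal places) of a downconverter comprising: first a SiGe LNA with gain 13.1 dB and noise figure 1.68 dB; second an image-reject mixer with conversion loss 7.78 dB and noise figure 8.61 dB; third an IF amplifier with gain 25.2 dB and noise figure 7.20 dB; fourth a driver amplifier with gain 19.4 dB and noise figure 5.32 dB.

4.81 dB

Convert to linear (a loss of L dB is a gain of −L dB): F_i = 10^(NF_i/10), G_i = 10^(G_i,dB/10)
  Stage 1: F_1 = 10^(1.68/10) = 1.472, G_1 = 10^(13.1/10) = 20.42
  Stage 2: F_2 = 10^(8.61/10) = 7.261, G_2 = 10^(−7.78/10) = 0.1667
  Stage 3: F_3 = 10^(7.20/10) = 5.248, G_3 = 10^(25.2/10) = 331.1
  Stage 4: F_4 = 10^(5.32/10) = 3.404, G_4 = 10^(19.4/10) = 87.10
Friis cascade:
  F = 1.472 + (7.261 − 1)/20.42 + (5.248 − 1)/3.404 + (3.404 − 1)/1127 = 3.029
NF = 10 log₁₀(3.029) = 4.81 dB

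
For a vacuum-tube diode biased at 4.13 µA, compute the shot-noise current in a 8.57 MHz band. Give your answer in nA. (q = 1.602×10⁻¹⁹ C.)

3.37 nA

I_n = √(2qI·B)
2qI·B = 2 × 1.602×10⁻¹⁹ × 4.13×10⁻⁶ × 8.57×10⁶ = 1.13×10⁻¹⁷ A²
I_n = √(1.13×10⁻¹⁷) = 3.37×10⁻⁹ A = 3.37 nA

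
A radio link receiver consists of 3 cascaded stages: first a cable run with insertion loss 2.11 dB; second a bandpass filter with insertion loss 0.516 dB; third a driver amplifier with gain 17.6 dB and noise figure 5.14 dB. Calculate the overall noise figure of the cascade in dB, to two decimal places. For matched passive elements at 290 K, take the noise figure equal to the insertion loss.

Convert to linear (a loss of L dB is a gain of −L dB): F_i = 10^(NF_i/10), G_i = 10^(G_i,dB/10)
  Stage 1: F_1 = 10^(2.11/10) = 1.626, G_1 = 10^(−2.11/10) = 0.6152
  Stage 2: F_2 = 10^(0.516/10) = 1.126, G_2 = 10^(−0.516/10) = 0.8880
  Stage 3: F_3 = 10^(5.14/10) = 3.266, G_3 = 10^(17.6/10) = 57.54
Friis cascade:
  F = 1.626 + (1.126 − 1)/0.6152 + (3.266 − 1)/0.5463 = 5.979
NF = 10 log₁₀(5.979) = 7.77 dB

7.77 dB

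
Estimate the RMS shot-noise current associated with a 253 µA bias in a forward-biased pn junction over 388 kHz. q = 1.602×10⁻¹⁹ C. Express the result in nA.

I_n = √(2qI·B)
2qI·B = 2 × 1.602×10⁻¹⁹ × 2.53×10⁻⁴ × 3.88×10⁵ = 3.15×10⁻¹⁷ A²
I_n = √(3.15×10⁻¹⁷) = 5.61×10⁻⁹ A = 5.61 nA

5.61 nA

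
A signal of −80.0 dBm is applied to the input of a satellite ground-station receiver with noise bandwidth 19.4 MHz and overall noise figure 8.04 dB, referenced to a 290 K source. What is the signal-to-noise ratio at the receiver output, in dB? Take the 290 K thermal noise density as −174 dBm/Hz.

Noise floor: N = −174 + 10 log₁₀(B) + NF
10 log₁₀(1.94×10⁷) = 72.88 dB
N = −174 + 72.88 + 8.04 = −93.08 dBm
SNR = P_sig − N = −80.0 − (−93.08) = 13.08 dB → 13.1 dB

13.1 dB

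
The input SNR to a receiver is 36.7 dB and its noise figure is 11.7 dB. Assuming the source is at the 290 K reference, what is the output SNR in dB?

25.0 dB

By definition F = SNR_in/SNR_out, so in dB: SNR_out = SNR_in − NF
SNR_out = 36.7 − 11.7 = 25.0 dB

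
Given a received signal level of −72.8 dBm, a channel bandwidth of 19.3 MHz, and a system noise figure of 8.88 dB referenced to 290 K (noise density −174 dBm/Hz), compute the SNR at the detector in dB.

19.5 dB

Noise floor: N = −174 + 10 log₁₀(B) + NF
10 log₁₀(1.93×10⁷) = 72.86 dB
N = −174 + 72.86 + 8.88 = −92.26 dBm
SNR = P_sig − N = −72.8 − (−92.26) = 19.46 dB → 19.5 dB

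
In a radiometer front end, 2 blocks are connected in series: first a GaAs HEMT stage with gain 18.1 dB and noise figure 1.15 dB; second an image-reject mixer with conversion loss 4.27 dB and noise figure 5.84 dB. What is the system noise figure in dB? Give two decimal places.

Convert to linear (a loss of L dB is a gain of −L dB): F_i = 10^(NF_i/10), G_i = 10^(G_i,dB/10)
  Stage 1: F_1 = 10^(1.15/10) = 1.303, G_1 = 10^(18.1/10) = 64.57
  Stage 2: F_2 = 10^(5.84/10) = 3.837, G_2 = 10^(−4.27/10) = 0.3741
Friis cascade:
  F = 1.303 + (3.837 − 1)/64.57 = 1.347
NF = 10 log₁₀(1.347) = 1.29 dB

1.29 dB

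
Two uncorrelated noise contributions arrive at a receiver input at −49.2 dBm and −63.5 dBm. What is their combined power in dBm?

Convert to linear, add, convert back:
P₁ = 1.20×10⁻⁸ W, P₂ = 4.47×10⁻¹⁰ W
P_tot = 1.25×10⁻⁸ W → 10 log₁₀(P_tot / 10⁻³) = −49.0 dBm

−49.0 dBm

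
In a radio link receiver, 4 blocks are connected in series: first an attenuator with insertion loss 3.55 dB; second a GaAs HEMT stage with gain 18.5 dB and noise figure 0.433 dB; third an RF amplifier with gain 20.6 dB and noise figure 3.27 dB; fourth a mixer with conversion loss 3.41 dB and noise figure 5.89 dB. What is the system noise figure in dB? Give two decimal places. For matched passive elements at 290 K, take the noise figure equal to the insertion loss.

4.05 dB

Convert to linear (a loss of L dB is a gain of −L dB): F_i = 10^(NF_i/10), G_i = 10^(G_i,dB/10)
  Stage 1: F_1 = 10^(3.55/10) = 2.265, G_1 = 10^(−3.55/10) = 0.4416
  Stage 2: F_2 = 10^(0.433/10) = 1.105, G_2 = 10^(18.5/10) = 70.79
  Stage 3: F_3 = 10^(3.27/10) = 2.123, G_3 = 10^(20.6/10) = 114.8
  Stage 4: F_4 = 10^(5.89/10) = 3.882, G_4 = 10^(−3.41/10) = 0.4560
Friis cascade:
  F = 2.265 + (1.105 − 1)/0.4416 + (2.123 − 1)/31.26 + (3.882 − 1)/3589 = 2.539
NF = 10 log₁₀(2.539) = 4.05 dB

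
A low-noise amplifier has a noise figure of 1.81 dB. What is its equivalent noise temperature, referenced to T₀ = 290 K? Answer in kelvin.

150 K

F = 10^(1.81/10) = 1.51705
T_e = (F − 1)·T₀ = (1.51705 − 1) × 290 = 150 K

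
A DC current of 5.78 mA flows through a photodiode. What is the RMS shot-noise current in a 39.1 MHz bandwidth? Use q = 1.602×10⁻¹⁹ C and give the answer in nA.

269 nA

I_n = √(2qI·B)
2qI·B = 2 × 1.602×10⁻¹⁹ × 5.78×10⁻³ × 3.91×10⁷ = 7.24×10⁻¹⁴ A²
I_n = √(7.24×10⁻¹⁴) = 2.69×10⁻⁷ A = 269 nA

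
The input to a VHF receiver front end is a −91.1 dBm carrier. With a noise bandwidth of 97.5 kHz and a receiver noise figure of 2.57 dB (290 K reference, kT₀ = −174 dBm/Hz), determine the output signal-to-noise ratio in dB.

30.4 dB

Noise floor: N = −174 + 10 log₁₀(B) + NF
10 log₁₀(9.75×10⁴) = 49.89 dB
N = −174 + 49.89 + 2.57 = −121.54 dBm
SNR = P_sig − N = −91.1 − (−121.54) = 30.44 dB → 30.4 dB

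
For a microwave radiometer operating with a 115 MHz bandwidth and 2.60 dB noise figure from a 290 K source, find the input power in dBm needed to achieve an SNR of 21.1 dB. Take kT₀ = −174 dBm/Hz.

Sensitivity = −174 + 10 log₁₀(B) + NF + SNR_min
= −174 + 80.61 + 2.60 + 21.1
= −69.69 dBm → −69.7 dBm

−69.7 dBm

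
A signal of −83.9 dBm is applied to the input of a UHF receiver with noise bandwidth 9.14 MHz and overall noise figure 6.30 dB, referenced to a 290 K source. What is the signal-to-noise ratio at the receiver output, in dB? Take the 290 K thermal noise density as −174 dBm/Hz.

Noise floor: N = −174 + 10 log₁₀(B) + NF
10 log₁₀(9.14×10⁶) = 69.61 dB
N = −174 + 69.61 + 6.30 = −98.09 dBm
SNR = P_sig − N = −83.9 − (−98.09) = 14.19 dB → 14.2 dB

14.2 dB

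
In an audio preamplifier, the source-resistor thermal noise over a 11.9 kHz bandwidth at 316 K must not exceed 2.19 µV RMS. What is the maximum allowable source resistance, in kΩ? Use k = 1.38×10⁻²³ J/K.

23.1 kΩ

Johnson–Nyquist: V_n = √(4kTRB) ⇒ R = V_n² / (4kTB)
4kTB = 4 × 1.38×10⁻²³ × 316 × 1.19×10⁴ = 2.08×10⁻¹⁶
R = (2.19×10⁻⁶)² / 2.08×10⁻¹⁶ = 2.31×10⁴ Ω = 23.1 kΩ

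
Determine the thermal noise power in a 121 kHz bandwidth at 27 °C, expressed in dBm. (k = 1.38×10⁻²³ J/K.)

T = 27 °C + 273.15 = 300.15 K
P_n = kTB = 1.38×10⁻²³ × 300.15 × 1.21×10⁵ = 5.01×10⁻¹⁶ W
In dBm: 10 log₁₀(5.01×10⁻¹⁶ / 10⁻³) = −123.0 dBm

−123.0 dBm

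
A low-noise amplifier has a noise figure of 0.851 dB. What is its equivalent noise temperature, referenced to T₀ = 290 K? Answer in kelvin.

F = 10^(0.851/10) = 1.21647
T_e = (F − 1)·T₀ = (1.21647 − 1) × 290 = 62.8 K

62.8 K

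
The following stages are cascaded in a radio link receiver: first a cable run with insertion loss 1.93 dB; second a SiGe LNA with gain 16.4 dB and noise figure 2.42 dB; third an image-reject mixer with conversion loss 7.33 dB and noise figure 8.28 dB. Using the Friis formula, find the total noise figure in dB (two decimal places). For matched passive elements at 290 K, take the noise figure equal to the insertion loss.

4.66 dB

Convert to linear (a loss of L dB is a gain of −L dB): F_i = 10^(NF_i/10), G_i = 10^(G_i,dB/10)
  Stage 1: F_1 = 10^(1.93/10) = 1.560, G_1 = 10^(−1.93/10) = 0.6412
  Stage 2: F_2 = 10^(2.42/10) = 1.746, G_2 = 10^(16.4/10) = 43.65
  Stage 3: F_3 = 10^(8.28/10) = 6.730, G_3 = 10^(−7.33/10) = 0.1849
Friis cascade:
  F = 1.560 + (1.746 − 1)/0.6412 + (6.730 − 1)/27.99 = 2.927
NF = 10 log₁₀(2.927) = 4.66 dB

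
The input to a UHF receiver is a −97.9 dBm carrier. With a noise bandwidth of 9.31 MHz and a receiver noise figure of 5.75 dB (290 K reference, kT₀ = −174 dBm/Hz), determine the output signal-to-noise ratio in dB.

Noise floor: N = −174 + 10 log₁₀(B) + NF
10 log₁₀(9.31×10⁶) = 69.69 dB
N = −174 + 69.69 + 5.75 = −98.56 dBm
SNR = P_sig − N = −97.9 − (−98.56) = 0.66 dB → 0.7 dB

0.7 dB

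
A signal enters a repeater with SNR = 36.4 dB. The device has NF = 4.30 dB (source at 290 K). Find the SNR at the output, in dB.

By definition F = SNR_in/SNR_out, so in dB: SNR_out = SNR_in − NF
SNR_out = 36.4 − 4.30 = 32.10 dB

32.10 dB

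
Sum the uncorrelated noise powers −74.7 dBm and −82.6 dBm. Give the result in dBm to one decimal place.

Convert to linear, add, convert back:
P₁ = 3.39×10⁻¹¹ W, P₂ = 5.50×10⁻¹² W
P_tot = 3.94×10⁻¹¹ W → 10 log₁₀(P_tot / 10⁻³) = −74.0 dBm

−74.0 dBm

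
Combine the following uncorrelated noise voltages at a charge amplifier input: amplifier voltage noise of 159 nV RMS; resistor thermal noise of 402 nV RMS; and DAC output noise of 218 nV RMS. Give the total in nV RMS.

Uncorrelated sources add in power (mean-square): V_tot = √(ΣV_i²)
V_tot = √[(1.59×10⁻⁷)² + (4.02×10⁻⁷)² + (2.18×10⁻⁷)²] = 4.84×10⁻⁷ V = 484 nV

484 nV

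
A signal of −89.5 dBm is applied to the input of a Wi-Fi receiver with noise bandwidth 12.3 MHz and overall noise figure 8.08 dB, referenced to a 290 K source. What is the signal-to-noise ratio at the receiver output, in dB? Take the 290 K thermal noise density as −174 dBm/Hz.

Noise floor: N = −174 + 10 log₁₀(B) + NF
10 log₁₀(1.23×10⁷) = 70.9 dB
N = −174 + 70.9 + 8.08 = −95.02 dBm
SNR = P_sig − N = −89.5 − (−95.02) = 5.52 dB → 5.5 dB

5.5 dB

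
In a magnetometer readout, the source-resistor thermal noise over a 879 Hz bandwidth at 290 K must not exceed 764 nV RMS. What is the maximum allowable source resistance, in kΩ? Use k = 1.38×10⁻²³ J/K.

41.5 kΩ

Johnson–Nyquist: V_n = √(4kTRB) ⇒ R = V_n² / (4kTB)
4kTB = 4 × 1.38×10⁻²³ × 290 × 8.79×10² = 1.41×10⁻¹⁷
R = (7.64×10⁻⁷)² / 1.41×10⁻¹⁷ = 4.15×10⁴ Ω = 41.5 kΩ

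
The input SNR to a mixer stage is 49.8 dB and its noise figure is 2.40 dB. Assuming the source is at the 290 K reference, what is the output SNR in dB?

47.40 dB

By definition F = SNR_in/SNR_out, so in dB: SNR_out = SNR_in − NF
SNR_out = 49.8 − 2.40 = 47.40 dB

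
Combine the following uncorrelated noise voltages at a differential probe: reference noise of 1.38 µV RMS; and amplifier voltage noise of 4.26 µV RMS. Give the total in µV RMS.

Uncorrelated sources add in power (mean-square): V_tot = √(ΣV_i²)
V_tot = √[(1.38×10⁻⁶)² + (4.26×10⁻⁶)²] = 4.48×10⁻⁶ V = 4.48 µV

4.48 µV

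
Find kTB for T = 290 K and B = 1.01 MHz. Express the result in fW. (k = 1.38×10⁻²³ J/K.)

4.04 fW

P_n = kTB = 1.38×10⁻²³ × 290 × 1.01×10⁶ = 4.04×10⁻¹⁵ W = 4.04 fW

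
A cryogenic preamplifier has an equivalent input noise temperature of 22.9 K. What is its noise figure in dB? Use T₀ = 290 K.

F = 1 + T_e/T₀ = 1 + 22.9/290 = 1.07897
NF = 10 log₁₀(1.07897) = 0.330 dB

0.330 dB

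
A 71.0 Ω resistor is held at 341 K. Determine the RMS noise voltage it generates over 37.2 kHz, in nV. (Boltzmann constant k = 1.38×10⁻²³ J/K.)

V_n = √(4kTRB)
4kTRB = 4 × 1.38×10⁻²³ × 341 × 7.10×10¹ × 3.72×10⁴ = 4.97×10⁻¹⁴ V²
V_n = √(4.97×10⁻¹⁴) = 2.23×10⁻⁷ V = 223 nV

223 nV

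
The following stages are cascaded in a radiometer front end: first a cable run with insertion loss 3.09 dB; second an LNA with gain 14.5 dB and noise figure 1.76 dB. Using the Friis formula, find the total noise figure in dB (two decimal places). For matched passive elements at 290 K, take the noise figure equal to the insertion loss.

Convert to linear (a loss of L dB is a gain of −L dB): F_i = 10^(NF_i/10), G_i = 10^(G_i,dB/10)
  Stage 1: F_1 = 10^(3.09/10) = 2.037, G_1 = 10^(−3.09/10) = 0.4909
  Stage 2: F_2 = 10^(1.76/10) = 1.500, G_2 = 10^(14.5/10) = 28.18
Friis cascade:
  F = 2.037 + (1.500 − 1)/0.4909 = 3.055
NF = 10 log₁₀(3.055) = 4.85 dB

4.85 dB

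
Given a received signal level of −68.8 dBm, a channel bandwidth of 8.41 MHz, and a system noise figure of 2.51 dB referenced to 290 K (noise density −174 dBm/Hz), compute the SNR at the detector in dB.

33.4 dB

Noise floor: N = −174 + 10 log₁₀(B) + NF
10 log₁₀(8.41×10⁶) = 69.25 dB
N = −174 + 69.25 + 2.51 = −102.24 dBm
SNR = P_sig − N = −68.8 − (−102.24) = 33.44 dB → 33.4 dB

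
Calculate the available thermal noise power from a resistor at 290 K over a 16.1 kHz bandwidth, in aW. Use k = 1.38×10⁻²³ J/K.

P_n = kTB = 1.38×10⁻²³ × 290 × 1.61×10⁴ = 6.44×10⁻¹⁷ W = 64.4 aW

64.4 aW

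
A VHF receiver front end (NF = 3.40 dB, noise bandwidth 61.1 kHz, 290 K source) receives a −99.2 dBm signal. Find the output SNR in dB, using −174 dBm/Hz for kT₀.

Noise floor: N = −174 + 10 log₁₀(B) + NF
10 log₁₀(6.11×10⁴) = 47.86 dB
N = −174 + 47.86 + 3.40 = −122.74 dBm
SNR = P_sig − N = −99.2 − (−122.74) = 23.54 dB → 23.5 dB

23.5 dB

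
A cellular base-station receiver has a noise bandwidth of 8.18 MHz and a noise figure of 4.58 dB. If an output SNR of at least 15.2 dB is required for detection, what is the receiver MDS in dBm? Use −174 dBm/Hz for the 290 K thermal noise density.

Sensitivity = −174 + 10 log₁₀(B) + NF + SNR_min
= −174 + 69.13 + 4.58 + 15.2
= −85.09 dBm → −85.1 dBm

−85.1 dBm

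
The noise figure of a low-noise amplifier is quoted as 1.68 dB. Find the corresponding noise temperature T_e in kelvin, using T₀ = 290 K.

137 K

F = 10^(1.68/10) = 1.47231
T_e = (F − 1)·T₀ = (1.47231 − 1) × 290 = 137 K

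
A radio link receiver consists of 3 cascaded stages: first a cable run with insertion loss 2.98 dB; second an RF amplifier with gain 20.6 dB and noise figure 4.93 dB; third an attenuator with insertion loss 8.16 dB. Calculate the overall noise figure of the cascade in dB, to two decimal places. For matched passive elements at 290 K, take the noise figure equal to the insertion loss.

Convert to linear (a loss of L dB is a gain of −L dB): F_i = 10^(NF_i/10), G_i = 10^(G_i,dB/10)
  Stage 1: F_1 = 10^(2.98/10) = 1.986, G_1 = 10^(−2.98/10) = 0.5035
  Stage 2: F_2 = 10^(4.93/10) = 3.112, G_2 = 10^(20.6/10) = 114.8
  Stage 3: F_3 = 10^(8.16/10) = 6.546, G_3 = 10^(−8.16/10) = 0.1528
Friis cascade:
  F = 1.986 + (3.112 − 1)/0.5035 + (6.546 − 1)/57.81 = 6.276
NF = 10 log₁₀(6.276) = 7.98 dB

7.98 dB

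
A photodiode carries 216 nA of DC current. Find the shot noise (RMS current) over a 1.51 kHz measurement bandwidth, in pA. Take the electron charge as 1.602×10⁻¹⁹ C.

10.2 pA

I_n = √(2qI·B)
2qI·B = 2 × 1.602×10⁻¹⁹ × 2.16×10⁻⁷ × 1.51×10³ = 1.05×10⁻²² A²
I_n = √(1.05×10⁻²²) = 1.02×10⁻¹¹ A = 10.2 pA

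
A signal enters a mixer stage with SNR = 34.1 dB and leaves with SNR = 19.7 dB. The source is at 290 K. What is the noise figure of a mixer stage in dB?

14.4 dB

NF (dB) = SNR_in(dB) − SNR_out(dB) when the source is at T₀
NF = 34.1 − 19.7 = 14.4 dB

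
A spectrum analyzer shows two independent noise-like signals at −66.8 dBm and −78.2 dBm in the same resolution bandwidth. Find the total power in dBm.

Convert to linear, add, convert back:
P₁ = 2.09×10⁻¹⁰ W, P₂ = 1.51×10⁻¹¹ W
P_tot = 2.24×10⁻¹⁰ W → 10 log₁₀(P_tot / 10⁻³) = −66.5 dBm

−66.5 dBm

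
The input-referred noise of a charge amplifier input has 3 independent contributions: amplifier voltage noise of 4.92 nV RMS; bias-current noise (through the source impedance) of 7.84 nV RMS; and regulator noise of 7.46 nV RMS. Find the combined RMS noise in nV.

Uncorrelated sources add in power (mean-square): V_tot = √(ΣV_i²)
V_tot = √[(4.92×10⁻⁹)² + (7.84×10⁻⁹)² + (7.46×10⁻⁹)²] = 1.19×10⁻⁸ V = 11.9 nV

11.9 nV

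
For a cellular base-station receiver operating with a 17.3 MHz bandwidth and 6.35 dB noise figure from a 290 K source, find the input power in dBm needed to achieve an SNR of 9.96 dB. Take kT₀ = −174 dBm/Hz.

−85.3 dBm

Sensitivity = −174 + 10 log₁₀(B) + NF + SNR_min
= −174 + 72.38 + 6.35 + 9.96
= −85.31 dBm → −85.3 dBm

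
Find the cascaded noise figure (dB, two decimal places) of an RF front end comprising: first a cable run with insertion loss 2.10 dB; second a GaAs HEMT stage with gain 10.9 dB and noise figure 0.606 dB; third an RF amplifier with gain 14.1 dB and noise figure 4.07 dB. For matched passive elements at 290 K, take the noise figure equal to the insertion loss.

Convert to linear (a loss of L dB is a gain of −L dB): F_i = 10^(NF_i/10), G_i = 10^(G_i,dB/10)
  Stage 1: F_1 = 10^(2.10/10) = 1.622, G_1 = 10^(−2.10/10) = 0.6166
  Stage 2: F_2 = 10^(0.606/10) = 1.150, G_2 = 10^(10.9/10) = 12.30
  Stage 3: F_3 = 10^(4.07/10) = 2.553, G_3 = 10^(14.1/10) = 25.70
Friis cascade:
  F = 1.622 + (1.150 − 1)/0.6166 + (2.553 − 1)/7.586 = 2.069
NF = 10 log₁₀(2.069) = 3.16 dB

3.16 dB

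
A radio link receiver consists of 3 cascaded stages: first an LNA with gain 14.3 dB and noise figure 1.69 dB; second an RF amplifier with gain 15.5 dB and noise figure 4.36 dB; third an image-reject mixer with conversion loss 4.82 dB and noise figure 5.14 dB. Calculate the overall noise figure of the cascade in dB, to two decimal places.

Convert to linear (a loss of L dB is a gain of −L dB): F_i = 10^(NF_i/10), G_i = 10^(G_i,dB/10)
  Stage 1: F_1 = 10^(1.69/10) = 1.476, G_1 = 10^(14.3/10) = 26.92
  Stage 2: F_2 = 10^(4.36/10) = 2.729, G_2 = 10^(15.5/10) = 35.48
  Stage 3: F_3 = 10^(5.14/10) = 3.266, G_3 = 10^(−4.82/10) = 0.3296
Friis cascade:
  F = 1.476 + (2.729 − 1)/26.92 + (3.266 − 1)/955.0 = 1.542
NF = 10 log₁₀(1.542) = 1.88 dB

1.88 dB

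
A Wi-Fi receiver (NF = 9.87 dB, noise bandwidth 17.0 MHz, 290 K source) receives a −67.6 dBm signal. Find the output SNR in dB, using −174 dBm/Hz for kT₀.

Noise floor: N = −174 + 10 log₁₀(B) + NF
10 log₁₀(1.70×10⁷) = 72.3 dB
N = −174 + 72.3 + 9.87 = −91.83 dBm
SNR = P_sig − N = −67.6 − (−91.83) = 24.23 dB → 24.2 dB

24.2 dB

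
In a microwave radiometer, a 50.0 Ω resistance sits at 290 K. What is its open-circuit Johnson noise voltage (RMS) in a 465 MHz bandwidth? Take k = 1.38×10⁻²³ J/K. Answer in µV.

V_n = √(4kTRB)
4kTRB = 4 × 1.38×10⁻²³ × 290 × 5.00×10¹ × 4.65×10⁸ = 3.72×10⁻¹⁰ V²
V_n = √(3.72×10⁻¹⁰) = 1.93×10⁻⁵ V = 19.3 µV

19.3 µV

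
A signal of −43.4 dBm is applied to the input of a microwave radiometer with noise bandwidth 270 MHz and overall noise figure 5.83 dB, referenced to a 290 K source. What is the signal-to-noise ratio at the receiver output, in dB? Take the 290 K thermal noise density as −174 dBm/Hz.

Noise floor: N = −174 + 10 log₁₀(B) + NF
10 log₁₀(2.70×10⁸) = 84.31 dB
N = −174 + 84.31 + 5.83 = −83.86 dBm
SNR = P_sig − N = −43.4 − (−83.86) = 40.46 dB → 40.5 dB

40.5 dB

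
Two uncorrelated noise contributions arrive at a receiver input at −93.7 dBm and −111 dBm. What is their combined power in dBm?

−93.6 dBm

Convert to linear, add, convert back:
P₁ = 4.27×10⁻¹³ W, P₂ = 7.94×10⁻¹⁵ W
P_tot = 4.35×10⁻¹³ W → 10 log₁₀(P_tot / 10⁻³) = −93.6 dBm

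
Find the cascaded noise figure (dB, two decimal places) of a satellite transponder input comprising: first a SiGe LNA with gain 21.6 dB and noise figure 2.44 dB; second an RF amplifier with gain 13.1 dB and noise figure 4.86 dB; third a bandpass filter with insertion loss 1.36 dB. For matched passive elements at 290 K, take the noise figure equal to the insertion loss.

2.48 dB

Convert to linear (a loss of L dB is a gain of −L dB): F_i = 10^(NF_i/10), G_i = 10^(G_i,dB/10)
  Stage 1: F_1 = 10^(2.44/10) = 1.754, G_1 = 10^(21.6/10) = 144.5
  Stage 2: F_2 = 10^(4.86/10) = 3.062, G_2 = 10^(13.1/10) = 20.42
  Stage 3: F_3 = 10^(1.36/10) = 1.368, G_3 = 10^(−1.36/10) = 0.7311
Friis cascade:
  F = 1.754 + (3.062 − 1)/144.5 + (1.368 − 1)/2951 = 1.768
NF = 10 log₁₀(1.768) = 2.48 dB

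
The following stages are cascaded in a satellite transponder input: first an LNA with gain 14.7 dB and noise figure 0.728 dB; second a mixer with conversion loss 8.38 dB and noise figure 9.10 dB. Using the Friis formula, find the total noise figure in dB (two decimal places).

1.54 dB

Convert to linear (a loss of L dB is a gain of −L dB): F_i = 10^(NF_i/10), G_i = 10^(G_i,dB/10)
  Stage 1: F_1 = 10^(0.728/10) = 1.182, G_1 = 10^(14.7/10) = 29.51
  Stage 2: F_2 = 10^(9.10/10) = 8.128, G_2 = 10^(−8.38/10) = 0.1452
Friis cascade:
  F = 1.182 + (8.128 − 1)/29.51 = 1.424
NF = 10 log₁₀(1.424) = 1.54 dB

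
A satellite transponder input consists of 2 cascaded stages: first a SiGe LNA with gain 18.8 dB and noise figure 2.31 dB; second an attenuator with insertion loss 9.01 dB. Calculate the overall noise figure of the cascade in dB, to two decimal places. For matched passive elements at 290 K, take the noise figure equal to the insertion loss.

2.54 dB

Convert to linear (a loss of L dB is a gain of −L dB): F_i = 10^(NF_i/10), G_i = 10^(G_i,dB/10)
  Stage 1: F_1 = 10^(2.31/10) = 1.702, G_1 = 10^(18.8/10) = 75.86
  Stage 2: F_2 = 10^(9.01/10) = 7.962, G_2 = 10^(−9.01/10) = 0.1256
Friis cascade:
  F = 1.702 + (7.962 − 1)/75.86 = 1.794
NF = 10 log₁₀(1.794) = 2.54 dB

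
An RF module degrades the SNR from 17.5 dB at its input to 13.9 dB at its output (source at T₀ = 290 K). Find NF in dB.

3.6 dB

NF (dB) = SNR_in(dB) − SNR_out(dB) when the source is at T₀
NF = 17.5 − 13.9 = 3.6 dB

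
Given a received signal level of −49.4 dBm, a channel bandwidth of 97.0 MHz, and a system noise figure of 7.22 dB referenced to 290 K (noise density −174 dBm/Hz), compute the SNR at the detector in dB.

Noise floor: N = −174 + 10 log₁₀(B) + NF
10 log₁₀(9.70×10⁷) = 79.87 dB
N = −174 + 79.87 + 7.22 = −86.91 dBm
SNR = P_sig − N = −49.4 − (−86.91) = 37.51 dB → 37.5 dB

37.5 dB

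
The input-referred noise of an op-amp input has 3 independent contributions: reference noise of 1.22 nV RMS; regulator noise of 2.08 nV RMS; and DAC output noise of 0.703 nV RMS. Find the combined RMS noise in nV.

Uncorrelated sources add in power (mean-square): V_tot = √(ΣV_i²)
V_tot = √[(1.22×10⁻⁹)² + (2.08×10⁻⁹)² + (7.03×10⁻¹⁰)²] = 2.51×10⁻⁹ V = 2.51 nV

2.51 nV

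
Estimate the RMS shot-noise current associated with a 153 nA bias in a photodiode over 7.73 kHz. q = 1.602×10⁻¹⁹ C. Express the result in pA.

19.5 pA

I_n = √(2qI·B)
2qI·B = 2 × 1.602×10⁻¹⁹ × 1.53×10⁻⁷ × 7.73×10³ = 3.79×10⁻²² A²
I_n = √(3.79×10⁻²²) = 1.95×10⁻¹¹ A = 19.5 pA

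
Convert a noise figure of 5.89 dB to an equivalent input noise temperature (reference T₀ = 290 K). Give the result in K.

F = 10^(5.89/10) = 3.8815
T_e = (F − 1)·T₀ = (3.8815 − 1) × 290 = 836 K

836 K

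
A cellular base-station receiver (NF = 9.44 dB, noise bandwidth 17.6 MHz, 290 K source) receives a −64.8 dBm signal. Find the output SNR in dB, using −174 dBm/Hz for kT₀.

Noise floor: N = −174 + 10 log₁₀(B) + NF
10 log₁₀(1.76×10⁷) = 72.46 dB
N = −174 + 72.46 + 9.44 = −92.10 dBm
SNR = P_sig − N = −64.8 − (−92.10) = 27.30 dB → 27.3 dB

27.3 dB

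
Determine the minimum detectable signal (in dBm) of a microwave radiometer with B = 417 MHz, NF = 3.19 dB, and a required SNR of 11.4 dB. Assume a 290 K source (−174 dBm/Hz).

−73.2 dBm

Sensitivity = −174 + 10 log₁₀(B) + NF + SNR_min
= −174 + 86.2 + 3.19 + 11.4
= −73.21 dBm → −73.2 dBm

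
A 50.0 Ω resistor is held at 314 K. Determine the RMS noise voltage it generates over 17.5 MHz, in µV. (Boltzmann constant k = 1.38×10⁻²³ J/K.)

V_n = √(4kTRB)
4kTRB = 4 × 1.38×10⁻²³ × 314 × 5.00×10¹ × 1.75×10⁷ = 1.52×10⁻¹¹ V²
V_n = √(1.52×10⁻¹¹) = 3.89×10⁻⁶ V = 3.89 µV

3.89 µV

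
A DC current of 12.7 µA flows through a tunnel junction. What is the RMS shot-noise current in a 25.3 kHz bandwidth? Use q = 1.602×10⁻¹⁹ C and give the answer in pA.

I_n = √(2qI·B)
2qI·B = 2 × 1.602×10⁻¹⁹ × 1.27×10⁻⁵ × 2.53×10⁴ = 1.03×10⁻¹⁹ A²
I_n = √(1.03×10⁻¹⁹) = 3.21×10⁻¹⁰ A = 321 pA

321 pA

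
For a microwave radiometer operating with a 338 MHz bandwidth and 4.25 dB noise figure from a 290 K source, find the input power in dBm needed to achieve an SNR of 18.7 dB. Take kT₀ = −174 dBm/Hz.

−65.8 dBm

Sensitivity = −174 + 10 log₁₀(B) + NF + SNR_min
= −174 + 85.29 + 4.25 + 18.7
= −65.76 dBm → −65.8 dBm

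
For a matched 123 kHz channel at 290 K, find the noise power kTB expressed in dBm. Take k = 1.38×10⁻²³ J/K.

−123.1 dBm

P_n = kTB = 1.38×10⁻²³ × 290 × 1.23×10⁵ = 4.92×10⁻¹⁶ W
In dBm: 10 log₁₀(4.92×10⁻¹⁶ / 10⁻³) = −123.1 dBm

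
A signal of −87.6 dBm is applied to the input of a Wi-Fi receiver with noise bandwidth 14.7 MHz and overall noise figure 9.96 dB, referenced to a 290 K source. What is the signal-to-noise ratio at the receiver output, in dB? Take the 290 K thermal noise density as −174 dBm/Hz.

Noise floor: N = −174 + 10 log₁₀(B) + NF
10 log₁₀(1.47×10⁷) = 71.67 dB
N = −174 + 71.67 + 9.96 = −92.37 dBm
SNR = P_sig − N = −87.6 − (−92.37) = 4.77 dB → 4.8 dB

4.8 dB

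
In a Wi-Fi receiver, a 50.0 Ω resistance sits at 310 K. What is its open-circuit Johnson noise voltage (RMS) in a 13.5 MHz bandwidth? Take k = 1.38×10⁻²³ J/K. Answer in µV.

V_n = √(4kTRB)
4kTRB = 4 × 1.38×10⁻²³ × 310 × 5.00×10¹ × 1.35×10⁷ = 1.16×10⁻¹¹ V²
V_n = √(1.16×10⁻¹¹) = 3.40×10⁻⁶ V = 3.40 µV

3.40 µV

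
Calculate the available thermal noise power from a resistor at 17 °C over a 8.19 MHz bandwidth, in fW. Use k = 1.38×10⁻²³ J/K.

T = 17 °C + 273.15 = 290.15 K
P_n = kTB = 1.38×10⁻²³ × 290.15 × 8.19×10⁶ = 3.28×10⁻¹⁴ W = 32.8 fW

32.8 fW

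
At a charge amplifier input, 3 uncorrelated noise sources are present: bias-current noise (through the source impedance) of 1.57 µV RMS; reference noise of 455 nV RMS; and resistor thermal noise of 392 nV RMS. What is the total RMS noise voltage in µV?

Uncorrelated sources add in power (mean-square): V_tot = √(ΣV_i²)
V_tot = √[(1.57×10⁻⁶)² + (4.55×10⁻⁷)² + (3.92×10⁻⁷)²] = 1.68×10⁻⁶ V = 1.68 µV

1.68 µV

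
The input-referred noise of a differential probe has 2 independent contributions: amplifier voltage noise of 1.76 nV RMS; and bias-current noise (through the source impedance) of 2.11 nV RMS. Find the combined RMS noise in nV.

Uncorrelated sources add in power (mean-square): V_tot = √(ΣV_i²)
V_tot = √[(1.76×10⁻⁹)² + (2.11×10⁻⁹)²] = 2.75×10⁻⁹ V = 2.75 nV

2.75 nV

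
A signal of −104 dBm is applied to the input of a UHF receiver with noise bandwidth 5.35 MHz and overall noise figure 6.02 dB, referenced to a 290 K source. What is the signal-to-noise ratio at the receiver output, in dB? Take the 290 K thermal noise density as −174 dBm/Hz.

Noise floor: N = −174 + 10 log₁₀(B) + NF
10 log₁₀(5.35×10⁶) = 67.28 dB
N = −174 + 67.28 + 6.02 = −100.70 dBm
SNR = P_sig − N = −104 − (−100.70) = −3.30 dB → −3.3 dB

−3.3 dB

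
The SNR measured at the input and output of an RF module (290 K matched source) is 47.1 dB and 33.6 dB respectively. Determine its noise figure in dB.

NF (dB) = SNR_in(dB) − SNR_out(dB) when the source is at T₀
NF = 47.1 − 33.6 = 13.5 dB

13.5 dB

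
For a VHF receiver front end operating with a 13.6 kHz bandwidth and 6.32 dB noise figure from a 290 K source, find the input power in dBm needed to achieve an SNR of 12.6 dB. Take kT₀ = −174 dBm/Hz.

Sensitivity = −174 + 10 log₁₀(B) + NF + SNR_min
= −174 + 41.34 + 6.32 + 12.6
= −113.74 dBm → −113.7 dBm

−113.7 dBm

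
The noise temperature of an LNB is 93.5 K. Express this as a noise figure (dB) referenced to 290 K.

F = 1 + T_e/T₀ = 1 + 93.5/290 = 1.32241
NF = 10 log₁₀(1.32241) = 1.21 dB

1.21 dB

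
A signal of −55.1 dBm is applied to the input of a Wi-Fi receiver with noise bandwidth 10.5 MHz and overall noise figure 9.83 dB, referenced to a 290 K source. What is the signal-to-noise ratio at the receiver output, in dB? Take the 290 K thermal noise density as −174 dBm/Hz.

Noise floor: N = −174 + 10 log₁₀(B) + NF
10 log₁₀(1.05×10⁷) = 70.21 dB
N = −174 + 70.21 + 9.83 = −93.96 dBm
SNR = P_sig − N = −55.1 − (−93.96) = 38.86 dB → 38.9 dB

38.9 dB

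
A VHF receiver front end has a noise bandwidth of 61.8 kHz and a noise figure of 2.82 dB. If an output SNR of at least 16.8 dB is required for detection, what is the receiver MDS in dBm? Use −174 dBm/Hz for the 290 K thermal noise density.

Sensitivity = −174 + 10 log₁₀(B) + NF + SNR_min
= −174 + 47.91 + 2.82 + 16.8
= −106.47 dBm → −106.5 dBm

−106.5 dBm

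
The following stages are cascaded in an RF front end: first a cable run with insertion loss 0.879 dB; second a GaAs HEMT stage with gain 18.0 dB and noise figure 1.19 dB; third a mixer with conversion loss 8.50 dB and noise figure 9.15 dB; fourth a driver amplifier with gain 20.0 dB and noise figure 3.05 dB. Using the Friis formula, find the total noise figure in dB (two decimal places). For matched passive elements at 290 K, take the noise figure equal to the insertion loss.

Convert to linear (a loss of L dB is a gain of −L dB): F_i = 10^(NF_i/10), G_i = 10^(G_i,dB/10)
  Stage 1: F_1 = 10^(0.879/10) = 1.224, G_1 = 10^(−0.879/10) = 0.8168
  Stage 2: F_2 = 10^(1.19/10) = 1.315, G_2 = 10^(18.0/10) = 63.10
  Stage 3: F_3 = 10^(9.15/10) = 8.222, G_3 = 10^(−8.50/10) = 0.1413
  Stage 4: F_4 = 10^(3.05/10) = 2.018, G_4 = 10^(20.0/10) = 100.0
Friis cascade:
  F = 1.224 + (1.315 − 1)/0.8168 + (8.222 − 1)/51.53 + (2.018 − 1)/7.279 = 1.890
NF = 10 log₁₀(1.890) = 2.77 dB

2.77 dB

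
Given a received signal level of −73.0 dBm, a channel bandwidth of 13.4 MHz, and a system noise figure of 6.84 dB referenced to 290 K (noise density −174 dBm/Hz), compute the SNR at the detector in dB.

22.9 dB

Noise floor: N = −174 + 10 log₁₀(B) + NF
10 log₁₀(1.34×10⁷) = 71.27 dB
N = −174 + 71.27 + 6.84 = −95.89 dBm
SNR = P_sig − N = −73.0 − (−95.89) = 22.89 dB → 22.9 dB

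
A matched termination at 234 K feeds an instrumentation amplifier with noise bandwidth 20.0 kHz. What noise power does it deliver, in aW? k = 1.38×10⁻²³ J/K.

P_n = kTB = 1.38×10⁻²³ × 234 × 2.00×10⁴ = 6.46×10⁻¹⁷ W = 64.6 aW

64.6 aW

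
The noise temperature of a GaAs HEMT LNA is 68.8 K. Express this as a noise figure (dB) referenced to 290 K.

0.925 dB

F = 1 + T_e/T₀ = 1 + 68.8/290 = 1.23724
NF = 10 log₁₀(1.23724) = 0.925 dB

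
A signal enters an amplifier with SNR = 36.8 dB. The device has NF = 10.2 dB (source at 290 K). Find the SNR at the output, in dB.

26.6 dB

By definition F = SNR_in/SNR_out, so in dB: SNR_out = SNR_in − NF
SNR_out = 36.8 − 10.2 = 26.6 dB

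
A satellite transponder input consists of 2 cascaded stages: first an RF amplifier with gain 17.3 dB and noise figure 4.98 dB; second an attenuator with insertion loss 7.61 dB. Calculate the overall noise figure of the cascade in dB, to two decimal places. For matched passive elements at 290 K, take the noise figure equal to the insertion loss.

Convert to linear (a loss of L dB is a gain of −L dB): F_i = 10^(NF_i/10), G_i = 10^(G_i,dB/10)
  Stage 1: F_1 = 10^(4.98/10) = 3.148, G_1 = 10^(17.3/10) = 53.70
  Stage 2: F_2 = 10^(7.61/10) = 5.768, G_2 = 10^(−7.61/10) = 0.1734
Friis cascade:
  F = 3.148 + (5.768 − 1)/53.70 = 3.237
NF = 10 log₁₀(3.237) = 5.10 dB

5.10 dB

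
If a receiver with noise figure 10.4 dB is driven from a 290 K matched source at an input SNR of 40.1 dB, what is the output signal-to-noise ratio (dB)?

By definition F = SNR_in/SNR_out, so in dB: SNR_out = SNR_in − NF
SNR_out = 40.1 − 10.4 = 29.7 dB

29.7 dB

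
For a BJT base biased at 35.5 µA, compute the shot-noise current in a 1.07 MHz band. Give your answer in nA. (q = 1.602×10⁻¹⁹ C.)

3.49 nA

I_n = √(2qI·B)
2qI·B = 2 × 1.602×10⁻¹⁹ × 3.55×10⁻⁵ × 1.07×10⁶ = 1.22×10⁻¹⁷ A²
I_n = √(1.22×10⁻¹⁷) = 3.49×10⁻⁹ A = 3.49 nA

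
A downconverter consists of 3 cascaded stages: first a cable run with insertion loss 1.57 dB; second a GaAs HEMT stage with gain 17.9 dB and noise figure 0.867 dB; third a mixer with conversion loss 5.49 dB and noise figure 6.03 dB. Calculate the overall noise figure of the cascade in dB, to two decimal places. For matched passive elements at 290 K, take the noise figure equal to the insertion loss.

2.61 dB

Convert to linear (a loss of L dB is a gain of −L dB): F_i = 10^(NF_i/10), G_i = 10^(G_i,dB/10)
  Stage 1: F_1 = 10^(1.57/10) = 1.435, G_1 = 10^(−1.57/10) = 0.6966
  Stage 2: F_2 = 10^(0.867/10) = 1.221, G_2 = 10^(17.9/10) = 61.66
  Stage 3: F_3 = 10^(6.03/10) = 4.009, G_3 = 10^(−5.49/10) = 0.2825
Friis cascade:
  F = 1.435 + (1.221 − 1)/0.6966 + (4.009 − 1)/42.95 = 1.823
NF = 10 log₁₀(1.823) = 2.61 dB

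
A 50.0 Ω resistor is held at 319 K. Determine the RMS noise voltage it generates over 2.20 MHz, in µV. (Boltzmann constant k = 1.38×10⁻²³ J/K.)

1.39 µV

V_n = √(4kTRB)
4kTRB = 4 × 1.38×10⁻²³ × 319 × 5.00×10¹ × 2.20×10⁶ = 1.94×10⁻¹² V²
V_n = √(1.94×10⁻¹²) = 1.39×10⁻⁶ V = 1.39 µV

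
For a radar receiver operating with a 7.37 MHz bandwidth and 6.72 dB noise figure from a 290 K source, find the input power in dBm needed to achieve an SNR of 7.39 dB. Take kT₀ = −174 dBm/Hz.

Sensitivity = −174 + 10 log₁₀(B) + NF + SNR_min
= −174 + 68.67 + 6.72 + 7.39
= −91.22 dBm → −91.2 dBm

−91.2 dBm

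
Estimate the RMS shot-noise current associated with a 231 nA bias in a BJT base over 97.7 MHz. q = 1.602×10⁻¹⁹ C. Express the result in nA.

2.69 nA

I_n = √(2qI·B)
2qI·B = 2 × 1.602×10⁻¹⁹ × 2.31×10⁻⁷ × 9.77×10⁷ = 7.23×10⁻¹⁸ A²
I_n = √(7.23×10⁻¹⁸) = 2.69×10⁻⁹ A = 2.69 nA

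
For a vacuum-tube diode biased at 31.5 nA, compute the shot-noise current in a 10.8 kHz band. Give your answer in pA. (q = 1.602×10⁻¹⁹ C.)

I_n = √(2qI·B)
2qI·B = 2 × 1.602×10⁻¹⁹ × 3.15×10⁻⁸ × 1.08×10⁴ = 1.09×10⁻²² A²
I_n = √(1.09×10⁻²²) = 1.04×10⁻¹¹ A = 10.4 pA

10.4 pA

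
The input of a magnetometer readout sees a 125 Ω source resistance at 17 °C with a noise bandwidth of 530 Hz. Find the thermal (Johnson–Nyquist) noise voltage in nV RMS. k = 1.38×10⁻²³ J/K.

T = 17 °C + 273.15 = 290.15 K
V_n = √(4kTRB)
4kTRB = 4 × 1.38×10⁻²³ × 290.15 × 1.25×10² × 5.30×10² = 1.06×10⁻¹⁵ V²
V_n = √(1.06×10⁻¹⁵) = 3.26×10⁻⁸ V = 32.6 nV

32.6 nV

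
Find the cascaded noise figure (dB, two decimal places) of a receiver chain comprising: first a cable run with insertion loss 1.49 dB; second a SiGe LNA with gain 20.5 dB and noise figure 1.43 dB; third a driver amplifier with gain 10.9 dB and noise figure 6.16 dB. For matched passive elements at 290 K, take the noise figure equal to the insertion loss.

3.01 dB

Convert to linear (a loss of L dB is a gain of −L dB): F_i = 10^(NF_i/10), G_i = 10^(G_i,dB/10)
  Stage 1: F_1 = 10^(1.49/10) = 1.409, G_1 = 10^(−1.49/10) = 0.7096
  Stage 2: F_2 = 10^(1.43/10) = 1.390, G_2 = 10^(20.5/10) = 112.2
  Stage 3: F_3 = 10^(6.16/10) = 4.130, G_3 = 10^(10.9/10) = 12.30
Friis cascade:
  F = 1.409 + (1.390 − 1)/0.7096 + (4.130 − 1)/79.62 = 1.998
NF = 10 log₁₀(1.998) = 3.01 dB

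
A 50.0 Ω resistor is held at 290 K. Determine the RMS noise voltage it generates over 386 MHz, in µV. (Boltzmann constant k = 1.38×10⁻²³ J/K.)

V_n = √(4kTRB)
4kTRB = 4 × 1.38×10⁻²³ × 290 × 5.00×10¹ × 3.86×10⁸ = 3.09×10⁻¹⁰ V²
V_n = √(3.09×10⁻¹⁰) = 1.76×10⁻⁵ V = 17.6 µV

17.6 µV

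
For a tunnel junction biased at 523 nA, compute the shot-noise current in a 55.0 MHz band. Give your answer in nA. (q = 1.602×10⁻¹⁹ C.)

I_n = √(2qI·B)
2qI·B = 2 × 1.602×10⁻¹⁹ × 5.23×10⁻⁷ × 5.50×10⁷ = 9.22×10⁻¹⁸ A²
I_n = √(9.22×10⁻¹⁸) = 3.04×10⁻⁹ A = 3.04 nA

3.04 nA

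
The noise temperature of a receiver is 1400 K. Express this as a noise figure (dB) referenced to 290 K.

F = 1 + T_e/T₀ = 1 + 1400/290 = 5.82759
NF = 10 log₁₀(5.82759) = 7.65 dB

7.65 dB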